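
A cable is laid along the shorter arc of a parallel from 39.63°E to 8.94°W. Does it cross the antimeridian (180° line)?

No

Signed shortest Δλ = ((-8.94 − 39.63 + 180) mod 360) − 180 = -48.57°.
Going west by 48.57° from +39.63° reaches -8.94° without touching 180°.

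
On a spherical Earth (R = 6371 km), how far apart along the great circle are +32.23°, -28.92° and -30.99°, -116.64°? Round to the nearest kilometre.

Δλ = -116.64 − -28.92 = -87.72°.
Δφ = -30.99 − 32.23 = -63.22°.
a = sin²(Δφ/2) + cos φ₁ · cos φ₂ · sin²(Δλ/2) = 0.622875.
c = 2·atan2(√a, √(1−a)) = 1.81909 rad → d = 6371·c ≈ 11589.42 km.

11589 km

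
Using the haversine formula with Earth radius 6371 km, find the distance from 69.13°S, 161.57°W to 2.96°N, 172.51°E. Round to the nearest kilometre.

8254 km

Δλ = 172.51 − -161.57 = 334.08°; wrapped into (−180°, 180°]: -25.92°.
Δφ = 2.96 − -69.13 = 72.09°.
a = sin²(Δφ/2) + cos φ₁ · cos φ₂ · sin²(Δλ/2) = 0.364133.
c = 2·atan2(√a, √(1−a)) = 1.29560 rad → d = 6371·c ≈ 8254.28 km.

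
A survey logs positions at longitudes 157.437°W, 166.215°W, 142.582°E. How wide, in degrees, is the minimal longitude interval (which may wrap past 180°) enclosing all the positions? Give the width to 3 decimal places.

Sort the longitudes: -166.215°, -157.437°, +142.582°.
Eastward gaps between consecutive values (wrapping around): 8.778°, 300.019°, 51.203°.
Largest gap = 300.019° ⇒ minimal covering band is its complement: 360° − 300.019° = 59.981°.
Band runs from +142.582° eastward to -157.437°, crossing the antimeridian.

59.981°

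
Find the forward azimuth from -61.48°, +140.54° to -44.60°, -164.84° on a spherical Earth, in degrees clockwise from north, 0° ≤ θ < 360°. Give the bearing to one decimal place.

87.3°

Δλ = -164.84 − 140.54 = -305.38°; wrapped into (−180°, 180°]: 54.62°.
θ = atan2( sin Δλ · cos φ₂ , cos φ₁ · sin φ₂ − sin φ₁ · cos φ₂ · cos Δλ )
  = atan2(0.58054, 0.02698) = 87.339° → normalised to [0°, 360°): 87.339°.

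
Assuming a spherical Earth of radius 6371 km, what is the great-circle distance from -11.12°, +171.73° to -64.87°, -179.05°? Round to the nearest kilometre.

6019 km

Δλ = -179.05 − 171.73 = -350.78°; wrapped into (−180°, 180°]: 9.22°.
Δφ = -64.87 − -11.12 = -53.75°.
a = sin²(Δφ/2) + cos φ₁ · cos φ₂ · sin²(Δλ/2) = 0.207037.
c = 2·atan2(√a, √(1−a)) = 0.94477 rad → d = 6371·c ≈ 6019.16 km.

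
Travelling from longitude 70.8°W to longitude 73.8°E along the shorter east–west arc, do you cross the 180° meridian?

Signed shortest Δλ = ((73.8 − -70.8 + 180) mod 360) − 180 = 144.6°.
Going east by 144.6° from -70.8° reaches +73.8° without touching 180°.

No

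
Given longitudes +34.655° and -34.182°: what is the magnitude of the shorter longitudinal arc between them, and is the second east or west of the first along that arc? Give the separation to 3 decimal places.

68.837° west

Raw difference: -34.182 − 34.655 = -68.837°.
Normalise into (−180°, 180°]: -68.837° stays -68.837°.
Negative ⇒ the second point lies to the west; separation 68.837°.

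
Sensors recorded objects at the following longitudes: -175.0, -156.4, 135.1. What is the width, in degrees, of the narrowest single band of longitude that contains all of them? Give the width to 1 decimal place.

68.5°

Sort the longitudes: -175.0°, -156.4°, +135.1°.
Eastward gaps between consecutive values (wrapping around): 18.6°, 291.5°, 49.9°.
Largest gap = 291.5° ⇒ minimal covering band is its complement: 360° − 291.5° = 68.5°.
Band runs from +135.1° eastward to -156.4°, crossing the antimeridian.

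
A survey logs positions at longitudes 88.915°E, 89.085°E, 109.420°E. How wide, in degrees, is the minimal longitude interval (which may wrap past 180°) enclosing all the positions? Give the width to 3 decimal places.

20.505°

Sort the longitudes: +88.915°, +89.085°, +109.420°.
Eastward gaps between consecutive values (wrapping around): 0.170°, 20.335°, 339.495°.
Largest gap = 339.495° ⇒ minimal covering band is its complement: 360° − 339.495° = 20.505°.
Band runs from +88.915° eastward to +109.420°.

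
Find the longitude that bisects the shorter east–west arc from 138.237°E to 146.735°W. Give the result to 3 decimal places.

175.751°E

Signed shortest Δλ from +138.237° to -146.735° is +75.028°.
Midpoint longitude = +138.237° + (+75.028°)/2 = +138.237° + 37.514° = +175.751°.
(The naïve average (+138.237 + -146.735)/2 = -4.249° is on the wrong side of the globe.)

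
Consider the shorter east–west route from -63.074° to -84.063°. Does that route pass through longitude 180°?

Signed shortest Δλ = ((-84.063 − -63.074 + 180) mod 360) − 180 = -20.989°.
Going west by 20.989° from -63.074° reaches -84.063° without touching 180°.

No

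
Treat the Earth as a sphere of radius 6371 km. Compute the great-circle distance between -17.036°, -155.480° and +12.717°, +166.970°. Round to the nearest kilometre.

5287 km

Δλ = 166.970 − -155.480 = 322.450°; wrapped into (−180°, 180°]: -37.550°.
Δφ = 12.717 − -17.036 = 29.753°.
a = sin²(Δφ/2) + cos φ₁ · cos φ₂ · sin²(Δλ/2) = 0.162528.
c = 2·atan2(√a, √(1−a)) = 0.82991 rad → d = 6371·c ≈ 5287.34 km.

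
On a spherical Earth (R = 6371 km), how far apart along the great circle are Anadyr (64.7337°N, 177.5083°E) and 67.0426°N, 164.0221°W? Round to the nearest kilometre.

874 km

Δλ = -164.0221 − 177.5083 = -341.5304°; wrapped into (−180°, 180°]: 18.4696°.
Δφ = 67.0426 − 64.7337 = 2.3089°.
a = sin²(Δφ/2) + cos φ₁ · cos φ₂ · sin²(Δλ/2) = 0.004694.
c = 2·atan2(√a, √(1−a)) = 0.13713 rad → d = 6371·c ≈ 873.63 km.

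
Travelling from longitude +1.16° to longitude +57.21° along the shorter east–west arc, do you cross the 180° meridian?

Signed shortest Δλ = ((57.21 − 1.16 + 180) mod 360) − 180 = 56.05°.
Going east by 56.05° from +1.16° reaches +57.21° without touching 180°.

No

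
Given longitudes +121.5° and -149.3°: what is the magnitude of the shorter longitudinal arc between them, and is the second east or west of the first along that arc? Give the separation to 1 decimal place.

Raw difference: -149.3 − 121.5 = -270.8°.
Normalise into (−180°, 180°]: -270.8° + 360° = 89.2°.
Positive ⇒ the second point lies to the east; separation 89.2°.

89.2° east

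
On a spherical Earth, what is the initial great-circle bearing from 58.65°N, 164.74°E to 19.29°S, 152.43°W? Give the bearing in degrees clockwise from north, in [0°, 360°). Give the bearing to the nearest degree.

Δλ = -152.43 − 164.74 = -317.17°; wrapped into (−180°, 180°]: 42.83°.
θ = atan2( sin Δλ · cos φ₂ , cos φ₁ · sin φ₂ − sin φ₁ · cos φ₂ · cos Δλ )
  = atan2(0.64166, -0.76301) = 139.938° → normalised to [0°, 360°): 139.938°.

140°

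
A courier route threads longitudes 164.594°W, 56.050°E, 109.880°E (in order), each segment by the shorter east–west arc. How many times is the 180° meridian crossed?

1

Leg 1: -164.594° → +56.050°, shortest Δλ = -139.356° (west) — crosses 180°.
Leg 2: +56.050° → +109.880°, shortest Δλ = 53.83° (east) — does not cross 180°.
Total crossings: 1.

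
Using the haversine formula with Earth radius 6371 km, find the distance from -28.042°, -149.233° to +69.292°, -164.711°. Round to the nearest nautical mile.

Δλ = -164.711 − -149.233 = -15.478°.
Δφ = 69.292 − -28.042 = 97.334°.
a = sin²(Δφ/2) + cos φ₁ · cos φ₂ · sin²(Δλ/2) = 0.569486.
c = 2·atan2(√a, √(1−a)) = 1.71022 rad → d = 6371·c ≈ 10895.81 km ≈ 5883.27 nmi.

5883 nmi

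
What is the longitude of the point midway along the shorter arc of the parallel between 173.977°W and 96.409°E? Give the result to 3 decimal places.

Signed shortest Δλ from -173.977° to +96.409° is -89.614°.
Midpoint longitude = -173.977° + (-89.614°)/2 = -173.977° − 44.807° = -218.784°.
Normalise into (−180°, 180°]: +141.216°.
(The naïve average (-173.977 + +96.409)/2 = -38.784° is on the wrong side of the globe.)

141.216°E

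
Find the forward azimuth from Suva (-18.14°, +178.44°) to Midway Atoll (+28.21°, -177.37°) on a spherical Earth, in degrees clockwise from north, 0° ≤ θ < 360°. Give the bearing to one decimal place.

Δλ = -177.37 − 178.44 = -355.81°; wrapped into (−180°, 180°]: 4.19°.
θ = atan2( sin Δλ · cos φ₂ , cos φ₁ · sin φ₂ − sin φ₁ · cos φ₂ · cos Δλ )
  = atan2(0.06439, 0.72284) = 5.090° → normalised to [0°, 360°): 5.090°.

5.1°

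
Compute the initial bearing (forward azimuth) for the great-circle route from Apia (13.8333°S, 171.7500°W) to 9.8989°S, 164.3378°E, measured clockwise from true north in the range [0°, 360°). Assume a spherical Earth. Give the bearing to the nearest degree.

277°

Δλ = 164.3378 − -171.7500 = 336.0878°; wrapped into (−180°, 180°]: -23.9122°.
θ = atan2( sin Δλ · cos φ₂ , cos φ₁ · sin φ₂ − sin φ₁ · cos φ₂ · cos Δλ )
  = atan2(-0.39930, 0.04840) = -83.089° → normalised to [0°, 360°): 276.911°.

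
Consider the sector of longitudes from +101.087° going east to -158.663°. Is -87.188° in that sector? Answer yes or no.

Band width going east from +101.087° to -158.663°: ((-158.663 − 101.087) mod 360) = 100.250°.
Offset of -87.188° east of the west edge: ((-87.188 − 101.087) mod 360) = 171.725°.
171.725° > 100.250° ⇒ outside.

No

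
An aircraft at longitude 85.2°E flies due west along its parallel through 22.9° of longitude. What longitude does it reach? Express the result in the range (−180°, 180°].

Start at +85.2°; shift −22.9° → +62.3°.
+62.3° already lies in (−180°, 180°].

62.3°E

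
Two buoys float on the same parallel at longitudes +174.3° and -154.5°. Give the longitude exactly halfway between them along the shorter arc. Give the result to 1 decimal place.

-170.1°

Signed shortest Δλ from +174.3° to -154.5° is +31.2°.
Midpoint longitude = +174.3° + (+31.2°)/2 = +174.3° + 15.6° = +189.9°.
Normalise into (−180°, 180°]: -170.1°.
(The naïve average (+174.3 + -154.5)/2 = 9.9° is on the wrong side of the globe.)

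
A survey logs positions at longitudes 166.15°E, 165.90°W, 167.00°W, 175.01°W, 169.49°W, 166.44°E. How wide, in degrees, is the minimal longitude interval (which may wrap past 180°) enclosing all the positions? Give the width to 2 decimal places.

27.95°

Sort the longitudes: -175.01°, -169.49°, -167.00°, -165.90°, +166.15°, +166.44°.
Eastward gaps between consecutive values (wrapping around): 5.52°, 2.49°, 1.10°, 332.05°, 0.29°, 18.55°.
Largest gap = 332.05° ⇒ minimal covering band is its complement: 360° − 332.05° = 27.95°.
Band runs from +166.15° eastward to -165.90°, crossing the antimeridian.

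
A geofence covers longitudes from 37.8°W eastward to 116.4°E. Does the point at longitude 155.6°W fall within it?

Band width going east from -37.8° to +116.4°: ((116.4 − -37.8) mod 360) = 154.2°.
Offset of -155.6° east of the west edge: ((-155.6 − -37.8) mod 360) = 242.2°.
242.2° > 154.2° ⇒ outside.

No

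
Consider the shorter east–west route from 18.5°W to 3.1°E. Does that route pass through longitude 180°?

Signed shortest Δλ = ((3.1 − -18.5 + 180) mod 360) − 180 = 21.6°.
Going east by 21.6° from -18.5° reaches +3.1° without touching 180°.

No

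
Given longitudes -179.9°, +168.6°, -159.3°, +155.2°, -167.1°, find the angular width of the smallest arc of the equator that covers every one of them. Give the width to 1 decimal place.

Sort the longitudes: -179.9°, -167.1°, -159.3°, +155.2°, +168.6°.
Eastward gaps between consecutive values (wrapping around): 12.8°, 7.8°, 314.5°, 13.4°, 11.5°.
Largest gap = 314.5° ⇒ minimal covering band is its complement: 360° − 314.5° = 45.5°.
Band runs from +155.2° eastward to -159.3°, crossing the antimeridian.

45.5°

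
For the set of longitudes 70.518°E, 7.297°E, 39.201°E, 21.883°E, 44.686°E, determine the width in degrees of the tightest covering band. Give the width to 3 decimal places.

Sort the longitudes: +7.297°, +21.883°, +39.201°, +44.686°, +70.518°.
Eastward gaps between consecutive values (wrapping around): 14.586°, 17.318°, 5.485°, 25.832°, 296.779°.
Largest gap = 296.779° ⇒ minimal covering band is its complement: 360° − 296.779° = 63.221°.
Band runs from +7.297° eastward to +70.518°.

63.221°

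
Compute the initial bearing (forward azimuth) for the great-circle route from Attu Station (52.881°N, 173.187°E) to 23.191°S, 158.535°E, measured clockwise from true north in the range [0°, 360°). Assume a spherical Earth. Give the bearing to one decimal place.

Δλ = 158.535 − 173.187 = -14.652°.
θ = atan2( sin Δλ · cos φ₂ , cos φ₁ · sin φ₂ − sin φ₁ · cos φ₂ · cos Δλ )
  = atan2(-0.23251, -0.94676) = -166.202° → normalised to [0°, 360°): 193.798°.

193.8°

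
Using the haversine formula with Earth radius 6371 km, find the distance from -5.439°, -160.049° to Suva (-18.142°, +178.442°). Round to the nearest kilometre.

Δλ = 178.442 − -160.049 = 338.491°; wrapped into (−180°, 180°]: -21.509°.
Δφ = -18.142 − -5.439 = -12.703°.
a = sin²(Δφ/2) + cos φ₁ · cos φ₂ · sin²(Δλ/2) = 0.045179.
c = 2·atan2(√a, √(1−a)) = 0.42837 rad → d = 6371·c ≈ 2729.16 km.

2729 km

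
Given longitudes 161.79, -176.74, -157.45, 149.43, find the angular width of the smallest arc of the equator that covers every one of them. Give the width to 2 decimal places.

53.12°

Sort the longitudes: -176.74°, -157.45°, +149.43°, +161.79°.
Eastward gaps between consecutive values (wrapping around): 19.29°, 306.88°, 12.36°, 21.47°.
Largest gap = 306.88° ⇒ minimal covering band is its complement: 360° − 306.88° = 53.12°.
Band runs from +149.43° eastward to -157.45°, crossing the antimeridian.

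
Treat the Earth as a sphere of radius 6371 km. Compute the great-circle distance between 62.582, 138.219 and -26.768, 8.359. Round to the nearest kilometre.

Δλ = 8.359 − 138.219 = -129.860°.
Δφ = -26.768 − 62.582 = -89.350°.
a = sin²(Δφ/2) + cos φ₁ · cos φ₂ · sin²(Δλ/2) = 0.831644.
c = 2·atan2(√a, √(1−a)) = 2.29600 rad → d = 6371·c ≈ 14627.82 km.

14628 km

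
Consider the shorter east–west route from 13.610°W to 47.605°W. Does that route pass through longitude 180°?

Signed shortest Δλ = ((-47.605 − -13.610 + 180) mod 360) − 180 = -33.995°.
Going west by 33.995° from -13.610° reaches -47.605° without touching 180°.

No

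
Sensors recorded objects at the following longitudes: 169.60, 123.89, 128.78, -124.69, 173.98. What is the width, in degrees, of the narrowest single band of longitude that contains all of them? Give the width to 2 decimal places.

Sort the longitudes: -124.69°, +123.89°, +128.78°, +169.60°, +173.98°.
Eastward gaps between consecutive values (wrapping around): 248.58°, 4.89°, 40.82°, 4.38°, 61.33°.
Largest gap = 248.58° ⇒ minimal covering band is its complement: 360° − 248.58° = 111.42°.
Band runs from +123.89° eastward to -124.69°, crossing the antimeridian.

111.42°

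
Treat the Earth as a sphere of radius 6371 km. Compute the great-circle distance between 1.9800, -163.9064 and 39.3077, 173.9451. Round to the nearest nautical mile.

2547 nmi

Δλ = 173.9451 − -163.9064 = 337.8515°; wrapped into (−180°, 180°]: -22.1485°.
Δφ = 39.3077 − 1.9800 = 37.3277°.
a = sin²(Δφ/2) + cos φ₁ · cos φ₂ · sin²(Δλ/2) = 0.130941.
c = 2·atan2(√a, √(1−a)) = 0.74052 rad → d = 6371·c ≈ 4717.84 km ≈ 2547.43 nmi.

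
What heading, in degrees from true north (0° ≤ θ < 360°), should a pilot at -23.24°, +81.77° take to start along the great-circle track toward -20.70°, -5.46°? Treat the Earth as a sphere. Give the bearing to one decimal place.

251.8°

Δλ = -5.46 − 81.77 = -87.23°.
θ = atan2( sin Δλ · cos φ₂ , cos φ₁ · sin φ₂ − sin φ₁ · cos φ₂ · cos Δλ )
  = atan2(-0.93435, -0.30696) = -108.187° → normalised to [0°, 360°): 251.813°.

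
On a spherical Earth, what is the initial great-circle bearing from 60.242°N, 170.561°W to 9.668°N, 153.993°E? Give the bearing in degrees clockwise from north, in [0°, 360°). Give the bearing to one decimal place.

Δλ = 153.993 − -170.561 = 324.554°; wrapped into (−180°, 180°]: -35.446°.
θ = atan2( sin Δλ · cos φ₂ , cos φ₁ · sin φ₂ − sin φ₁ · cos φ₂ · cos Δλ )
  = atan2(-0.57170, -0.61383) = -137.035° → normalised to [0°, 360°): 222.965°.

223.0°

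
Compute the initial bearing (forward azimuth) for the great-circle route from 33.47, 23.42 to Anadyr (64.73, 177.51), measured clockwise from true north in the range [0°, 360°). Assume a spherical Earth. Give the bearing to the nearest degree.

Δλ = 177.51 − 23.42 = 154.09°.
θ = atan2( sin Δλ · cos φ₂ , cos φ₁ · sin φ₂ − sin φ₁ · cos φ₂ · cos Δλ )
  = atan2(0.18653, 0.96611) = 10.928° → normalised to [0°, 360°): 10.928°.

11°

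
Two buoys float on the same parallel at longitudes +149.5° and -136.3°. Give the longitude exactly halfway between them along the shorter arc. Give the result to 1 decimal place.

-173.4°

Signed shortest Δλ from +149.5° to -136.3° is +74.2°.
Midpoint longitude = +149.5° + (+74.2°)/2 = +149.5° + 37.1° = +186.6°.
Normalise into (−180°, 180°]: -173.4°.
(The naïve average (+149.5 + -136.3)/2 = 6.6° is on the wrong side of the globe.)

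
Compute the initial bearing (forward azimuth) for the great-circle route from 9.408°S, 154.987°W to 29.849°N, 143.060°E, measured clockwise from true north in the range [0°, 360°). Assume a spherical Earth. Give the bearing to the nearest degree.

Δλ = 143.060 − -154.987 = 298.047°; wrapped into (−180°, 180°]: -61.953°.
θ = atan2( sin Δλ · cos φ₂ , cos φ₁ · sin φ₂ − sin φ₁ · cos φ₂ · cos Δλ )
  = atan2(-0.76548, 0.55769) = -53.925° → normalised to [0°, 360°): 306.075°.

306°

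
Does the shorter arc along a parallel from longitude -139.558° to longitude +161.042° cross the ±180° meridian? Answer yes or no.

Yes

Naïve |161.042 − -139.558| = 300.6° > 180°, so the shorter arc goes the other way round — across 180°.
Signed shortest Δλ = ((161.042 − -139.558 + 180) mod 360) − 180 = -59.4°.
Going west by 59.4° from -139.558° passes through 180° before reaching +161.042°.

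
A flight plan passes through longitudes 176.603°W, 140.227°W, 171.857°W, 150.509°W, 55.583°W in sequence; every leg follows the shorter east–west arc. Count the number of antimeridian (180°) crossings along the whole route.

0

Leg 1: -176.603° → -140.227°, shortest Δλ = 36.376° (east) — does not cross 180°.
Leg 2: -140.227° → -171.857°, shortest Δλ = -31.63° (west) — does not cross 180°.
Leg 3: -171.857° → -150.509°, shortest Δλ = 21.348° (east) — does not cross 180°.
Leg 4: -150.509° → -55.583°, shortest Δλ = 94.926° (east) — does not cross 180°.
Total crossings: 0.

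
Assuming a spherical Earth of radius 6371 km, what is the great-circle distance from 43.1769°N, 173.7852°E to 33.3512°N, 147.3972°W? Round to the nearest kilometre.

Δλ = -147.3972 − 173.7852 = -321.1824°; wrapped into (−180°, 180°]: 38.8176°.
Δφ = 33.3512 − 43.1769 = -9.8257°.
a = sin²(Δφ/2) + cos φ₁ · cos φ₂ · sin²(Δλ/2) = 0.074601.
c = 2·atan2(√a, √(1−a)) = 0.55329 rad → d = 6371·c ≈ 3525.04 km.

3525 km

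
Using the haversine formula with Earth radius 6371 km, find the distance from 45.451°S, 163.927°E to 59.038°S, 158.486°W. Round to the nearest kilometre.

Δλ = -158.486 − 163.927 = -322.413°; wrapped into (−180°, 180°]: 37.587°.
Δφ = -59.038 − -45.451 = -13.587°.
a = sin²(Δφ/2) + cos φ₁ · cos φ₂ · sin²(Δλ/2) = 0.051450.
c = 2·atan2(√a, √(1−a)) = 0.45764 rad → d = 6371·c ≈ 2915.60 km.

2916 km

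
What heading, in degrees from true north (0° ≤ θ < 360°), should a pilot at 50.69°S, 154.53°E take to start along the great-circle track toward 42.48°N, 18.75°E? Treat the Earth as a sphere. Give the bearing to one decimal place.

Δλ = 18.75 − 154.53 = -135.78°.
θ = atan2( sin Δλ · cos φ₂ , cos φ₁ · sin φ₂ − sin φ₁ · cos φ₂ · cos Δλ )
  = atan2(-0.51435, 0.01888) = -87.898° → normalised to [0°, 360°): 272.102°.

272.1°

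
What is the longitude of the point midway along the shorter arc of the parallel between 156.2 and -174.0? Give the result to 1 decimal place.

+171.1°

Signed shortest Δλ from +156.2° to -174.0° is +29.8°.
Midpoint longitude = +156.2° + (+29.8°)/2 = +156.2° + 14.9° = +171.1°.
(The naïve average (+156.2 + -174.0)/2 = -8.9° is on the wrong side of the globe.)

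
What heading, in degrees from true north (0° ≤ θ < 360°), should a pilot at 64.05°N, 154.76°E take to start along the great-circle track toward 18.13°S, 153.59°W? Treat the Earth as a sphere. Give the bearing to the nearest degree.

132°

Δλ = -153.59 − 154.76 = -308.35°; wrapped into (−180°, 180°]: 51.65°.
θ = atan2( sin Δλ · cos φ₂ , cos φ₁ · sin φ₂ − sin φ₁ · cos φ₂ · cos Δλ )
  = atan2(0.74530, -0.66637) = 131.800° → normalised to [0°, 360°): 131.800°.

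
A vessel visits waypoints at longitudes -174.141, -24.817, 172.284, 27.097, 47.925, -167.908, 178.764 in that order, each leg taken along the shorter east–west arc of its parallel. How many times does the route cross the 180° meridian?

Leg 1: -174.141° → -24.817°, shortest Δλ = 149.324° (east) — does not cross 180°.
Leg 2: -24.817° → +172.284°, shortest Δλ = -162.899° (west) — crosses 180°.
Leg 3: +172.284° → +27.097°, shortest Δλ = -145.187° (west) — does not cross 180°.
Leg 4: +27.097° → +47.925°, shortest Δλ = 20.828° (east) — does not cross 180°.
Leg 5: +47.925° → -167.908°, shortest Δλ = 144.167° (east) — crosses 180°.
Leg 6: -167.908° → +178.764°, shortest Δλ = -13.328° (west) — crosses 180°.
Total crossings: 3.

3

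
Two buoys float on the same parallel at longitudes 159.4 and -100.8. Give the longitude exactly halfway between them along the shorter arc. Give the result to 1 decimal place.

Signed shortest Δλ from +159.4° to -100.8° is +99.8°.
Midpoint longitude = +159.4° + (+99.8°)/2 = +159.4° + 49.9° = +209.3°.
Normalise into (−180°, 180°]: -150.7°.
(The naïve average (+159.4 + -100.8)/2 = 29.3° is on the wrong side of the globe.)

-150.7°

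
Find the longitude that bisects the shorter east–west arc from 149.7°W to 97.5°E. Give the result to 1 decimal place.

Signed shortest Δλ from -149.7° to +97.5° is -112.8°.
Midpoint longitude = -149.7° + (-112.8°)/2 = -149.7° − 56.4° = -206.1°.
Normalise into (−180°, 180°]: +153.9°.
(The naïve average (-149.7 + +97.5)/2 = -26.1° is on the wrong side of the globe.)

153.9°E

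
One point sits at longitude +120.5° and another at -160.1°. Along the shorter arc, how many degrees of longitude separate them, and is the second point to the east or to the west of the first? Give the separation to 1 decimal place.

Raw difference: -160.1 − 120.5 = -280.6°.
Normalise into (−180°, 180°]: -280.6° + 360° = 79.4°.
Positive ⇒ the second point lies to the east; separation 79.4°.

79.4° east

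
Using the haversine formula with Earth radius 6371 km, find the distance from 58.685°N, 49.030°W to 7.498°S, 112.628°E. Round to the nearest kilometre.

14112 km

Δλ = 112.628 − -49.030 = 161.658°.
Δφ = -7.498 − 58.685 = -66.183°.
a = sin²(Δφ/2) + cos φ₁ · cos φ₂ · sin²(Δλ/2) = 0.800300.
c = 2·atan2(√a, √(1−a)) = 2.21505 rad → d = 6371·c ≈ 14112.08 km.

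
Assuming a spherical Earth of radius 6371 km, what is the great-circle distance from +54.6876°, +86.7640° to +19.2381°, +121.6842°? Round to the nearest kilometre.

Δλ = 121.6842 − 86.7640 = 34.9202°.
Δφ = 19.2381 − 54.6876 = -35.4495°.
a = sin²(Δφ/2) + cos φ₁ · cos φ₂ · sin²(Δλ/2) = 0.141818.
c = 2·atan2(√a, √(1−a)) = 0.77222 rad → d = 6371·c ≈ 4919.81 km.

4920 km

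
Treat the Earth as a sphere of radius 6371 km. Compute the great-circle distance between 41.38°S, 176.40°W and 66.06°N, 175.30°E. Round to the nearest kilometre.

11968 km

Δλ = 175.30 − -176.40 = 351.70°; wrapped into (−180°, 180°]: -8.30°.
Δφ = 66.06 − -41.38 = 107.44°.
a = sin²(Δφ/2) + cos φ₁ · cos φ₂ · sin²(Δλ/2) = 0.651448.
c = 2·atan2(√a, √(1−a)) = 1.87853 rad → d = 6371·c ≈ 11968.09 km.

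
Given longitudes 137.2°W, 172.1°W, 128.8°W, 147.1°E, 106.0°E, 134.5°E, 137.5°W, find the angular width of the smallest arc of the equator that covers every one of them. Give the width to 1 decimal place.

Sort the longitudes: -172.1°, -137.5°, -137.2°, -128.8°, +106.0°, +134.5°, +147.1°.
Eastward gaps between consecutive values (wrapping around): 34.6°, 0.3°, 8.4°, 234.8°, 28.5°, 12.6°, 40.8°.
Largest gap = 234.8° ⇒ minimal covering band is its complement: 360° − 234.8° = 125.2°.
Band runs from +106.0° eastward to -128.8°, crossing the antimeridian.

125.2°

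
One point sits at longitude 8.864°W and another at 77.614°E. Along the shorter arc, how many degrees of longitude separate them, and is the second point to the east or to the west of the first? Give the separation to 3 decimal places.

Raw difference: 77.614 − -8.864 = 86.478°.
Normalise into (−180°, 180°]: 86.478° stays 86.478°.
Positive ⇒ the second point lies to the east; separation 86.478°.

86.478° east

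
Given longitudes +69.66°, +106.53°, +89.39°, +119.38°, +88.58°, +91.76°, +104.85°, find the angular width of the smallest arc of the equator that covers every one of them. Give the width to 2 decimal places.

49.72°

Sort the longitudes: +69.66°, +88.58°, +89.39°, +91.76°, +104.85°, +106.53°, +119.38°.
Eastward gaps between consecutive values (wrapping around): 18.92°, 0.81°, 2.37°, 13.09°, 1.68°, 12.85°, 310.28°.
Largest gap = 310.28° ⇒ minimal covering band is its complement: 360° − 310.28° = 49.72°.
Band runs from +69.66° eastward to +119.38°.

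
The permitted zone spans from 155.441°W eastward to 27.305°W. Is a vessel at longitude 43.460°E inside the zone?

Band width going east from -155.441° to -27.305°: ((-27.305 − -155.441) mod 360) = 128.136°.
Offset of +43.460° east of the west edge: ((43.460 − -155.441) mod 360) = 198.901°.
198.901° > 128.136° ⇒ outside.

No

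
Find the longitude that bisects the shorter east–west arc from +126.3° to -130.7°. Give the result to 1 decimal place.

+177.8°

Signed shortest Δλ from +126.3° to -130.7° is +103.0°.
Midpoint longitude = +126.3° + (+103.0°)/2 = +126.3° + 51.5° = +177.8°.
(The naïve average (+126.3 + -130.7)/2 = -2.2° is on the wrong side of the globe.)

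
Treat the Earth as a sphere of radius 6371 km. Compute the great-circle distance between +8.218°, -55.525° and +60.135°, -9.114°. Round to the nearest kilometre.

Δλ = -9.114 − -55.525 = 46.411°.
Δφ = 60.135 − 8.218 = 51.917°.
a = sin²(Δφ/2) + cos φ₁ · cos φ₂ · sin²(Δλ/2) = 0.268118.
c = 2·atan2(√a, √(1−a)) = 1.08856 rad → d = 6371·c ≈ 6935.20 km.

6935 km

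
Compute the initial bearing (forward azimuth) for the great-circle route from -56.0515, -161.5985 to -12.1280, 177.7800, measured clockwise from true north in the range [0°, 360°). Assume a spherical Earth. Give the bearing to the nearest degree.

332°

Δλ = 177.7800 − -161.5985 = 339.3785°; wrapped into (−180°, 180°]: -20.6215°.
θ = atan2( sin Δλ · cos φ₂ , cos φ₁ · sin φ₂ − sin φ₁ · cos φ₂ · cos Δλ )
  = atan2(-0.34433, 0.64173) = -28.217° → normalised to [0°, 360°): 331.783°.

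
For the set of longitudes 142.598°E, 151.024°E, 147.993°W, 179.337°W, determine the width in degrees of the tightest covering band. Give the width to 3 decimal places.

69.409°

Sort the longitudes: -179.337°, -147.993°, +142.598°, +151.024°.
Eastward gaps between consecutive values (wrapping around): 31.344°, 290.591°, 8.426°, 29.639°.
Largest gap = 290.591° ⇒ minimal covering band is its complement: 360° − 290.591° = 69.409°.
Band runs from +142.598° eastward to -147.993°, crossing the antimeridian.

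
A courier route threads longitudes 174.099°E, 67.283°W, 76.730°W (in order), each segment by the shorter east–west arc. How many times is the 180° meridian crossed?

Leg 1: +174.099° → -67.283°, shortest Δλ = 118.618° (east) — crosses 180°.
Leg 2: -67.283° → -76.730°, shortest Δλ = -9.447° (west) — does not cross 180°.
Total crossings: 1.

1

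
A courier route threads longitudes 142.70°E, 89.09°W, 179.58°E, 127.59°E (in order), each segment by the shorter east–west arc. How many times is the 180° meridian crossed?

Leg 1: +142.70° → -89.09°, shortest Δλ = 128.21° (east) — crosses 180°.
Leg 2: -89.09° → +179.58°, shortest Δλ = -91.33° (west) — crosses 180°.
Leg 3: +179.58° → +127.59°, shortest Δλ = -51.99° (west) — does not cross 180°.
Total crossings: 2.

2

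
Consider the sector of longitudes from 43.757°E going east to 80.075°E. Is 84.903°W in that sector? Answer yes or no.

Band width going east from +43.757° to +80.075°: ((80.075 − 43.757) mod 360) = 36.318°.
Offset of -84.903° east of the west edge: ((-84.903 − 43.757) mod 360) = 231.340°.
231.340° > 36.318° ⇒ outside.

No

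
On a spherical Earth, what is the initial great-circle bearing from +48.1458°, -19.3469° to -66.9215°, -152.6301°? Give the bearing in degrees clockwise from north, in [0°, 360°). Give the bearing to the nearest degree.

Δλ = -152.6301 − -19.3469 = -133.2832°.
θ = atan2( sin Δλ · cos φ₂ , cos φ₁ · sin φ₂ − sin φ₁ · cos φ₂ · cos Δλ )
  = atan2(-0.28536, -0.41366) = -145.400° → normalised to [0°, 360°): 214.600°.

215°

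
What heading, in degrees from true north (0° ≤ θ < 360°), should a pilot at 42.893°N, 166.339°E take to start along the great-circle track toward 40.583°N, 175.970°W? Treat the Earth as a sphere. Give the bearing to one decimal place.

93.9°

Δλ = -175.970 − 166.339 = -342.309°; wrapped into (−180°, 180°]: 17.691°.
θ = atan2( sin Δλ · cos φ₂ , cos φ₁ · sin φ₂ − sin φ₁ · cos φ₂ · cos Δλ )
  = atan2(0.23079, -0.01586) = 93.931° → normalised to [0°, 360°): 93.931°.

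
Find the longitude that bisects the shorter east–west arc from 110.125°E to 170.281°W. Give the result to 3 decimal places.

Signed shortest Δλ from +110.125° to -170.281° is +79.594°.
Midpoint longitude = +110.125° + (+79.594°)/2 = +110.125° + 39.797° = +149.922°.
(The naïve average (+110.125 + -170.281)/2 = -30.078° is on the wrong side of the globe.)

149.922°E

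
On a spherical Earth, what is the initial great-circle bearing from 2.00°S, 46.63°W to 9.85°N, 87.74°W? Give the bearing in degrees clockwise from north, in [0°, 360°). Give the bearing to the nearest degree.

Δλ = -87.74 − -46.63 = -41.11°.
θ = atan2( sin Δλ · cos φ₂ , cos φ₁ · sin φ₂ − sin φ₁ · cos φ₂ · cos Δλ )
  = atan2(-0.64781, 0.19687) = -73.096° → normalised to [0°, 360°): 286.904°.

287°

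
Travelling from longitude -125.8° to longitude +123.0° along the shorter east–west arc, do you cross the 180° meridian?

Naïve |123.0 − -125.8| = 248.8° > 180°, so the shorter arc goes the other way round — across 180°.
Signed shortest Δλ = ((123.0 − -125.8 + 180) mod 360) − 180 = -111.2°.
Going west by 111.2° from -125.8° passes through 180° before reaching +123.0°.

Yes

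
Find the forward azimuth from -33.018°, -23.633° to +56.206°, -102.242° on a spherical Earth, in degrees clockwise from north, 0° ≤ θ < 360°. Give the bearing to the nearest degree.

Δλ = -102.242 − -23.633 = -78.609°.
θ = atan2( sin Δλ · cos φ₂ , cos φ₁ · sin φ₂ − sin φ₁ · cos φ₂ · cos Δλ )
  = atan2(-0.54525, 0.75669) = -35.776° → normalised to [0°, 360°): 324.224°.

324°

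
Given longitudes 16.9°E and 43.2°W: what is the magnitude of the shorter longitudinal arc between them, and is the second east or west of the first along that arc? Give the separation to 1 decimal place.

Raw difference: -43.2 − 16.9 = -60.1°.
Normalise into (−180°, 180°]: -60.1° stays -60.1°.
Negative ⇒ the second point lies to the west; separation 60.1°.

60.1° west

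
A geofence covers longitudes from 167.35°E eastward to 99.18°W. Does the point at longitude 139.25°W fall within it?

Band width going east from +167.35° to -99.18°: ((-99.18 − 167.35) mod 360) = 93.47°.
Offset of -139.25° east of the west edge: ((-139.25 − 167.35) mod 360) = 53.40°.
53.40° ≤ 93.47° ⇒ inside.

Yes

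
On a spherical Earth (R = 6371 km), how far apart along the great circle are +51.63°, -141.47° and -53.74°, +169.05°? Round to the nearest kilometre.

12585 km

Δλ = 169.05 − -141.47 = 310.52°; wrapped into (−180°, 180°]: -49.48°.
Δφ = -53.74 − 51.63 = -105.37°.
a = sin²(Δφ/2) + cos φ₁ · cos φ₂ · sin²(Δλ/2) = 0.696827.
c = 2·atan2(√a, √(1−a)) = 1.97540 rad → d = 6371·c ≈ 12585.27 km.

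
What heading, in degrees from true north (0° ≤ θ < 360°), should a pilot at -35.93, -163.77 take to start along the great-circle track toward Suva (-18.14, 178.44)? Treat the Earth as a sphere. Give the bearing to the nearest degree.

Δλ = 178.44 − -163.77 = 342.21°; wrapped into (−180°, 180°]: -17.79°.
θ = atan2( sin Δλ · cos φ₂ , cos φ₁ · sin φ₂ − sin φ₁ · cos φ₂ · cos Δλ )
  = atan2(-0.29034, 0.27886) = -46.155° → normalised to [0°, 360°): 313.845°.

314°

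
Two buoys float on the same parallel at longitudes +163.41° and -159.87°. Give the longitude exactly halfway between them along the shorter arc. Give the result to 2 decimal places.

Signed shortest Δλ from +163.41° to -159.87° is +36.72°.
Midpoint longitude = +163.41° + (+36.72°)/2 = +163.41° + 18.36° = +181.77°.
Normalise into (−180°, 180°]: -178.23°.
(The naïve average (+163.41 + -159.87)/2 = 1.77° is on the wrong side of the globe.)

-178.23°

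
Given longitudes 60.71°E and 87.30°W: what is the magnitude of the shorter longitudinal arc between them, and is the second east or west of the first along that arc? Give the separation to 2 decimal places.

Raw difference: -87.30 − 60.71 = -148.01°.
Normalise into (−180°, 180°]: -148.01° stays -148.01°.
Negative ⇒ the second point lies to the west; separation 148.01°.

148.01° west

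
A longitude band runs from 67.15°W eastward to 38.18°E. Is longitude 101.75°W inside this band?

Band width going east from -67.15° to +38.18°: ((38.18 − -67.15) mod 360) = 105.33°.
Offset of -101.75° east of the west edge: ((-101.75 − -67.15) mod 360) = 325.40°.
325.40° > 105.33° ⇒ outside.

No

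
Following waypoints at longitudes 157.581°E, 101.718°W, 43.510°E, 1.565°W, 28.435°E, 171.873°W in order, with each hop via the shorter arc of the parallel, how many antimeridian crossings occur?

Leg 1: +157.581° → -101.718°, shortest Δλ = 100.701° (east) — crosses 180°.
Leg 2: -101.718° → +43.510°, shortest Δλ = 145.228° (east) — does not cross 180°.
Leg 3: +43.510° → -1.565°, shortest Δλ = -45.075° (west) — does not cross 180°.
Leg 4: -1.565° → +28.435°, shortest Δλ = 30.0° (east) — does not cross 180°.
Leg 5: +28.435° → -171.873°, shortest Δλ = 159.692° (east) — crosses 180°.
Total crossings: 2.

2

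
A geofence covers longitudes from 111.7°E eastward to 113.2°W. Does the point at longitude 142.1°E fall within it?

Band width going east from +111.7° to -113.2°: ((-113.2 − 111.7) mod 360) = 135.1°.
Offset of +142.1° east of the west edge: ((142.1 − 111.7) mod 360) = 30.4°.
30.4° ≤ 135.1° ⇒ inside.

Yes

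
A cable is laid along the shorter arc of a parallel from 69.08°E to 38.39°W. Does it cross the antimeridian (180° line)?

No

Signed shortest Δλ = ((-38.39 − 69.08 + 180) mod 360) − 180 = -107.47°.
Going west by 107.47° from +69.08° reaches -38.39° without touching 180°.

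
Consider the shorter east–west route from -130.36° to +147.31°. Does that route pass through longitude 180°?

Naïve |147.31 − -130.36| = 277.67° > 180°, so the shorter arc goes the other way round — across 180°.
Signed shortest Δλ = ((147.31 − -130.36 + 180) mod 360) − 180 = -82.33°.
Going west by 82.33° from -130.36° passes through 180° before reaching +147.31°.

Yes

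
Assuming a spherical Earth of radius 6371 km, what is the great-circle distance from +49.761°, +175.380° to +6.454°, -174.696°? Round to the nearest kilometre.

Δλ = -174.696 − 175.380 = -350.076°; wrapped into (−180°, 180°]: 9.924°.
Δφ = 6.454 − 49.761 = -43.307°.
a = sin²(Δφ/2) + cos φ₁ · cos φ₂ · sin²(Δλ/2) = 0.140958.
c = 2·atan2(√a, √(1−a)) = 0.76975 rad → d = 6371·c ≈ 4904.08 km.

4904 km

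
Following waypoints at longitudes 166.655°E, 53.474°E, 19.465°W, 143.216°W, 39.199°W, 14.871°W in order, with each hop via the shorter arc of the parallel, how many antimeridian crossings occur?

Leg 1: +166.655° → +53.474°, shortest Δλ = -113.181° (west) — does not cross 180°.
Leg 2: +53.474° → -19.465°, shortest Δλ = -72.939° (west) — does not cross 180°.
Leg 3: -19.465° → -143.216°, shortest Δλ = -123.751° (west) — does not cross 180°.
Leg 4: -143.216° → -39.199°, shortest Δλ = 104.017° (east) — does not cross 180°.
Leg 5: -39.199° → -14.871°, shortest Δλ = 24.328° (east) — does not cross 180°.
Total crossings: 0.

0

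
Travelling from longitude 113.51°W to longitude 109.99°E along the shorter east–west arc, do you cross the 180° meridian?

Yes

Naïve |109.99 − -113.51| = 223.5° > 180°, so the shorter arc goes the other way round — across 180°.
Signed shortest Δλ = ((109.99 − -113.51 + 180) mod 360) − 180 = -136.5°.
Going west by 136.5° from -113.51° passes through 180° before reaching +109.99°.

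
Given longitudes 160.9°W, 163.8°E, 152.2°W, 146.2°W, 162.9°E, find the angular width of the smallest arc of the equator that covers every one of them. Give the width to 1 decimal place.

Sort the longitudes: -160.9°, -152.2°, -146.2°, +162.9°, +163.8°.
Eastward gaps between consecutive values (wrapping around): 8.7°, 6.0°, 309.1°, 0.9°, 35.3°.
Largest gap = 309.1° ⇒ minimal covering band is its complement: 360° − 309.1° = 50.9°.
Band runs from +162.9° eastward to -146.2°, crossing the antimeridian.

50.9°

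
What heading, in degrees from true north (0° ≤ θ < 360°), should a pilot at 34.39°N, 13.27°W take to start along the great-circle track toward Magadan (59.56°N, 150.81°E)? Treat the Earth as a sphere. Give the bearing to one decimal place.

Δλ = 150.81 − -13.27 = 164.08°.
θ = atan2( sin Δλ · cos φ₂ , cos φ₁ · sin φ₂ − sin φ₁ · cos φ₂ · cos Δλ )
  = atan2(0.13897, 0.98665) = 8.017° → normalised to [0°, 360°): 8.017°.

8.0°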